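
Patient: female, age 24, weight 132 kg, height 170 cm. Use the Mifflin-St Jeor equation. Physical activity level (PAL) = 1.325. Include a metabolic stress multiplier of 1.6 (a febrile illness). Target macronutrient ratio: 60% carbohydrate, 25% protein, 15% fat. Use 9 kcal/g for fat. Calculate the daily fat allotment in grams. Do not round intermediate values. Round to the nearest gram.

Mifflin-St Jeor (female): BMR = 10(132) + 6.25(170) − 5(24) − 161 = 1320 + 1062.5 − 120 − 161 = 2101.5 kcal/day.
TEE = 2101.5 × 1.325 = 2784.4875 kcal/day.
With stress factor 1.6: 2784.4875 × 1.6 = 4455.18 kcal/day.
Fat energy = 15% × 4455.18 = 668.277 kcal.
Fat = 668.277 ÷ 9 kcal/g = 74.253 g.

74 g/day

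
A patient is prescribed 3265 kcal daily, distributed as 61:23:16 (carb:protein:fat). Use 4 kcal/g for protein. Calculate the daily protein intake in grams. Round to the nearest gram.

Protein energy = 23% × 3265 = 750.95 kcal.
At 4 kcal/g: 750.95 ÷ 4 = 187.7375 g.

188 g/day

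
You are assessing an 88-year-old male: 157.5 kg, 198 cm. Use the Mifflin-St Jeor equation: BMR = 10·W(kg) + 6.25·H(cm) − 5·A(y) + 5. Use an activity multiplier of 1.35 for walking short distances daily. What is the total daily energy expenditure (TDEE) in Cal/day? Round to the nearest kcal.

Mifflin-St Jeor (male): BMR = 10(157.5) + 6.25(198) − 5(88) + 5 = 1575 + 1237.5 − 440 + 5 = 2377.5 kcal/day.
TEE = BMR × activity factor = 2377.5 × 1.35 = 3209.625 kcal/day.

3210 Cal/day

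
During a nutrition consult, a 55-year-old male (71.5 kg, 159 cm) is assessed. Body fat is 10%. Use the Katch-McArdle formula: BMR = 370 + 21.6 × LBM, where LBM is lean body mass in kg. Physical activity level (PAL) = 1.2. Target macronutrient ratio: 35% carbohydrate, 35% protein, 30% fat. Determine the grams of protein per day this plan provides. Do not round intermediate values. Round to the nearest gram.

185 g/day

LBM = 71.5 × (1 − 0.1) = 64.35 kg. Katch-McArdle: BMR = 370 + 21.6 × 64.35 = 1759.96 kcal/day.
TEE = 1759.96 × 1.2 = 2111.952 kcal/day.
Protein energy = 35% × 2111.952 = 739.1832 kcal.
Protein = 739.1832 ÷ 4 kcal/g = 184.7958 g.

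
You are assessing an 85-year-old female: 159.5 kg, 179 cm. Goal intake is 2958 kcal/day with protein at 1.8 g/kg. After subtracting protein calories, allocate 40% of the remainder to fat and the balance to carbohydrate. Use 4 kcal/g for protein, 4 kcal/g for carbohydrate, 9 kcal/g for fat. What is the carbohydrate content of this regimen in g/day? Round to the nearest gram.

Protein = 1.8 × 159.5 = 287.1 g → 287.1 × 4 = 1148.4 kcal.
Non-protein calories = 2958 − 1148.4 = 1809.6 kcal.
Fat: 40% × 1809.6 = 723.84 kcal; carbohydrate: 1085.76 kcal.
Carbohydrate: 1085.76 kcal ÷ 4 kcal/g = 271.44 g.

271 g/day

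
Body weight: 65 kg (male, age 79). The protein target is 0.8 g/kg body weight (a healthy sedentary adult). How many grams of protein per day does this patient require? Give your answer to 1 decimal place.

Protein = 0.8 g/kg × 65 kg = 52 g/day.

52.0 g/day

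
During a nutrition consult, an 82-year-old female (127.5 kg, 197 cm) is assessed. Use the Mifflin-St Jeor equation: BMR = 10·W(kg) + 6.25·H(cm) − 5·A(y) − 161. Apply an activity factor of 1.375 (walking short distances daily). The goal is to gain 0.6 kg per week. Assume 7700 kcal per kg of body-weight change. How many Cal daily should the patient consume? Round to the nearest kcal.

Mifflin-St Jeor (female): BMR = 10(127.5) + 6.25(197) − 5(82) − 161 = 1275 + 1231.25 − 410 − 161 = 1935.25 kcal/day.
TEE = 1935.25 × 1.375 = 2660.9688 kcal/day.
Required daily surplus = 0.6 × 7700 ÷ 7 = 660 kcal/day.
Target intake = 2660.9688 + 660 = 3320.9688 kcal/day.

3321 Cal daily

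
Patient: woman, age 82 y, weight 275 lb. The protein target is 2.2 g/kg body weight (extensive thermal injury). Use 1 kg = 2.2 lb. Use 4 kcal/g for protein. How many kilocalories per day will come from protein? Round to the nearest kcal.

1100 kcal/day

Weight in kg = 275 ÷ 2.2 = 125 kg.
Protein = 2.2 g/kg × 125 kg = 275 g/day.
Protein energy = 275 g × 4 kcal/g = 1100 kcal/day.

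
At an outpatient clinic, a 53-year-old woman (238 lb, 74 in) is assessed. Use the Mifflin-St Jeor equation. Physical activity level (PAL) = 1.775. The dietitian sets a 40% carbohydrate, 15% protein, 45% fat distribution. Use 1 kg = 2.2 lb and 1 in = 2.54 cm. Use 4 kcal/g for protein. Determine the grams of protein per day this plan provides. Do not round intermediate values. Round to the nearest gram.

122 g/day

Convert to metric: weight = 238 ÷ 2.2 = 108.1818 kg; height = 74 × 2.54 = 187.96 cm.
Mifflin-St Jeor (female): BMR = 10(108.1818) + 6.25(187.96) − 5(53) − 161 = 1081.8182 + 1174.75 − 265 − 161 = 1830.5682 kcal/day.
TEE = 1830.5682 × 1.775 = 3249.2585 kcal/day.
Protein energy = 15% × 3249.2585 = 487.3888 kcal.
Protein = 487.3888 ÷ 4 kcal/g = 121.8472 g.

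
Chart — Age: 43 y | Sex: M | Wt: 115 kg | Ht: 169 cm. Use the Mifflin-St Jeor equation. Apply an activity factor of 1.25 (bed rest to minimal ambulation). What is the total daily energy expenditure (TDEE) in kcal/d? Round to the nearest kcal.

2495 kcal/d

Mifflin-St Jeor (male): BMR = 10(115) + 6.25(169) − 5(43) + 5 = 1150 + 1056.25 − 215 + 5 = 1996.25 kcal/day.
TEE = BMR × activity factor = 1996.25 × 1.25 = 2495.3125 kcal/day.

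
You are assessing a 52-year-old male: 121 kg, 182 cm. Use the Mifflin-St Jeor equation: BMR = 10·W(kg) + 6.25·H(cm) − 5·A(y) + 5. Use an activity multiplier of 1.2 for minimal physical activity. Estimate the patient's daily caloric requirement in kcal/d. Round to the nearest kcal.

2511 kcal/d

Mifflin-St Jeor (male): BMR = 10(121) + 6.25(182) − 5(52) + 5 = 1210 + 1137.5 − 260 + 5 = 2092.5 kcal/day.
TEE = BMR × activity factor = 2092.5 × 1.2 = 2511 kcal/day.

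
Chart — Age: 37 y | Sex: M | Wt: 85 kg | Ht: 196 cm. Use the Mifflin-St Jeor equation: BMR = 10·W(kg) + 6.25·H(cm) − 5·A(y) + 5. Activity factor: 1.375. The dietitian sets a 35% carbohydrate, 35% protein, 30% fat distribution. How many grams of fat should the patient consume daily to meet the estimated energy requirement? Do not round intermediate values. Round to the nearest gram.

87 g/day

Mifflin-St Jeor (male): BMR = 10(85) + 6.25(196) − 5(37) + 5 = 850 + 1225 − 185 + 5 = 1895 kcal/day.
TEE = 1895 × 1.375 = 2605.625 kcal/day.
Fat energy = 30% × 2605.625 = 781.6875 kcal.
Fat = 781.6875 ÷ 9 kcal/g = 86.8542 g.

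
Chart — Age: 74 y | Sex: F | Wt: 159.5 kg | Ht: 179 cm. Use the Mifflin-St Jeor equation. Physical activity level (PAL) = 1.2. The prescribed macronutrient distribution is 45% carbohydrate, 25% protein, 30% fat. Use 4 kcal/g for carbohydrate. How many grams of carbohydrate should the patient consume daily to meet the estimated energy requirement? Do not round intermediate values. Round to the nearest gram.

Mifflin-St Jeor (female): BMR = 10(159.5) + 6.25(179) − 5(74) − 161 = 1595 + 1118.75 − 370 − 161 = 2182.75 kcal/day.
TEE = 2182.75 × 1.2 = 2619.3 kcal/day.
Carbohydrate energy = 45% × 2619.3 = 1178.685 kcal.
Carbohydrate = 1178.685 ÷ 4 kcal/g = 294.6713 g.

295 g/day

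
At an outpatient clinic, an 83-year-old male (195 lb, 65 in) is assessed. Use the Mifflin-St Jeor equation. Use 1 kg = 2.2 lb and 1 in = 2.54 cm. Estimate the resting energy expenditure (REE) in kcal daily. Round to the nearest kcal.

Convert to metric: weight = 195 ÷ 2.2 = 88.6364 kg; height = 65 × 2.54 = 165.1 cm.
Mifflin-St Jeor (male): BMR = 10(88.6364) + 6.25(165.1) − 5(83) + 5 = 886.3636 + 1031.875 − 415 + 5 = 1508.2386 kcal/day.

1508 kcal daily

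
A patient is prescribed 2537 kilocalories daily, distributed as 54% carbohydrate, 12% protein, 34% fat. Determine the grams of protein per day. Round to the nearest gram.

Protein energy = 12% × 2537 = 304.44 kcal.
At 4 kcal/g: 304.44 ÷ 4 = 76.11 g.

76 g/day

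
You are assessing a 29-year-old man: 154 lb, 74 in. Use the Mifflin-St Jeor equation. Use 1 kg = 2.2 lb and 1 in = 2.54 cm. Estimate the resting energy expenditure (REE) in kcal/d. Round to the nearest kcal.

Convert to metric: weight = 154 ÷ 2.2 = 70 kg; height = 74 × 2.54 = 187.96 cm.
Mifflin-St Jeor (male): BMR = 10(70) + 6.25(187.96) − 5(29) + 5 = 700 + 1174.75 − 145 + 5 = 1734.75 kcal/day.

1735 kcal/d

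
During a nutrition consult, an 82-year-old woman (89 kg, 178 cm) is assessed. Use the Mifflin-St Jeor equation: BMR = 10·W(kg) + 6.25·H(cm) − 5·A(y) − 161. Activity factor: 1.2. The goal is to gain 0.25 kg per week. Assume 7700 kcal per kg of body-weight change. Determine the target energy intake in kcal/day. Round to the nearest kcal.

Mifflin-St Jeor (female): BMR = 10(89) + 6.25(178) − 5(82) − 161 = 890 + 1112.5 − 410 − 161 = 1431.5 kcal/day.
TEE = 1431.5 × 1.2 = 1717.8 kcal/day.
Required daily surplus = 0.25 × 7700 ÷ 7 = 275 kcal/day.
Target intake = 1717.8 + 275 = 1992.8 kcal/day.

1993 kcal/day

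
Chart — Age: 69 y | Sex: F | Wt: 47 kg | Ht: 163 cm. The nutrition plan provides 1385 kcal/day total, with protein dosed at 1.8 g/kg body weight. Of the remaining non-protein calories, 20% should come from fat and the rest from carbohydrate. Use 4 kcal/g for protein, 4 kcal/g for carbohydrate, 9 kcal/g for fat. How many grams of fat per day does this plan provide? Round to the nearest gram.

23 g/day

Protein = 1.8 × 47 = 84.6 g → 84.6 × 4 = 338.4 kcal.
Non-protein calories = 1385 − 338.4 = 1046.6 kcal.
Fat: 20% × 1046.6 = 209.32 kcal; carbohydrate: 837.28 kcal.
Fat: 209.32 kcal ÷ 9 kcal/g = 23.2578 g.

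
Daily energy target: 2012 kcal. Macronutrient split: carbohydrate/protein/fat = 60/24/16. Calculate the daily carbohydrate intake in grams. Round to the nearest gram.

Carbohydrate energy = 60% × 2012 = 1207.2 kcal.
At 4 kcal/g: 1207.2 ÷ 4 = 301.8 g.

302 g/day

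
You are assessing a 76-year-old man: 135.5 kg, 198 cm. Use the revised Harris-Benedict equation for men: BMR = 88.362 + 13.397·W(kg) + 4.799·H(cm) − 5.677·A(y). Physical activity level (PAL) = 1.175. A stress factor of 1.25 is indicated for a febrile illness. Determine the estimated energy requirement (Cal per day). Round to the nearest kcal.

3558 Cal per day

Harris-Benedict: BMR = 88.362 + 13.397(135.5) + 4.799(198) − 5.677(76) = 2422.4055 kcal/day.
TEE = BMR × activity factor = 2422.4055 × 1.175 = 2846.3265 kcal/day.
Apply stress factor: 2846.3265 × 1.25 = 3557.9081 kcal/day.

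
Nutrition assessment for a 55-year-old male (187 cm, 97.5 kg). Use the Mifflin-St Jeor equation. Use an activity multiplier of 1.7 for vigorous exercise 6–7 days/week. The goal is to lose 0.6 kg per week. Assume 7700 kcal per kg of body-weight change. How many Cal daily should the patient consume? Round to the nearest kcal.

2525 Cal daily

Mifflin-St Jeor (male): BMR = 10(97.5) + 6.25(187) − 5(55) + 5 = 975 + 1168.75 − 275 + 5 = 1873.75 kcal/day.
TEE = 1873.75 × 1.7 = 3185.375 kcal/day.
Required daily deficit = 0.6 × 7700 ÷ 7 = 660 kcal/day.
Target intake = 3185.375 − 660 = 2525.375 kcal/day.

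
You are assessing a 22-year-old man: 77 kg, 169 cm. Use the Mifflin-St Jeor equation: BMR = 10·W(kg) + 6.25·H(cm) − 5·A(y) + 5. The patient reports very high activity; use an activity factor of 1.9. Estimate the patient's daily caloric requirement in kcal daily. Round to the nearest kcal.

3270 kcal daily

Mifflin-St Jeor (male): BMR = 10(77) + 6.25(169) − 5(22) + 5 = 770 + 1056.25 − 110 + 5 = 1721.25 kcal/day.
TEE = BMR × activity factor = 1721.25 × 1.9 = 3270.375 kcal/day.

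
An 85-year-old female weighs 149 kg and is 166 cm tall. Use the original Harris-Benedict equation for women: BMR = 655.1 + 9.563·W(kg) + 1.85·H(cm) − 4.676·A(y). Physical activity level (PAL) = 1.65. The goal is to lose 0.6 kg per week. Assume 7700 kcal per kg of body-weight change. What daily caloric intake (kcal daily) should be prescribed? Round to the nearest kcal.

2623 kcal daily

Harris-Benedict: BMR = 655.1 + 9.563(149) + 1.85(166) − 4.676(85) = 1989.627 kcal/day.
TEE = 1989.627 × 1.65 = 3282.8846 kcal/day.
Required daily deficit = 0.6 × 7700 ÷ 7 = 660 kcal/day.
Target intake = 3282.8846 − 660 = 2622.8846 kcal/day.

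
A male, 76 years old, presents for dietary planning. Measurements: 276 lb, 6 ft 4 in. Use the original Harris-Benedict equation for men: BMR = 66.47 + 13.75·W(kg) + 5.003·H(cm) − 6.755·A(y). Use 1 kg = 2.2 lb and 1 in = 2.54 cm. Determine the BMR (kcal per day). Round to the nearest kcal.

Convert to metric: weight = 276 ÷ 2.2 = 125.4545 kg; height = (6×12 + 4) × 2.54 = 76 × 2.54 = 193.04 cm.
Harris-Benedict: BMR = 66.47 + 13.75(125.4545) + 5.003(193.04) − 6.755(76) = 2243.8691 kcal/day.

2244 kcal per day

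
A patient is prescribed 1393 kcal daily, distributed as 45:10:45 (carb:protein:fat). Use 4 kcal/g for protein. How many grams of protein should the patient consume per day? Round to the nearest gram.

35 g/day

Protein energy = 10% × 1393 = 139.3 kcal.
At 4 kcal/g: 139.3 ÷ 4 = 34.825 g.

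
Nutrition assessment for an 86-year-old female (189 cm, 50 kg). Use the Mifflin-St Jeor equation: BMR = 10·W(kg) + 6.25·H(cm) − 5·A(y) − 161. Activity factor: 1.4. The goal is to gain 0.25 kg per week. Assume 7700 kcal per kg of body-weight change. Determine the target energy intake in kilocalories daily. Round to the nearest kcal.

1801 kilocalories daily

Mifflin-St Jeor (female): BMR = 10(50) + 6.25(189) − 5(86) − 161 = 500 + 1181.25 − 430 − 161 = 1090.25 kcal/day.
TEE = 1090.25 × 1.4 = 1526.35 kcal/day.
Required daily surplus = 0.25 × 7700 ÷ 7 = 275 kcal/day.
Target intake = 1526.35 + 275 = 1801.35 kcal/day.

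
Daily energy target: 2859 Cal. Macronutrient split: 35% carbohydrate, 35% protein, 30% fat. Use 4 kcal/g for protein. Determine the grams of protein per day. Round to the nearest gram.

Protein energy = 35% × 2859 = 1000.65 kcal.
At 4 kcal/g: 1000.65 ÷ 4 = 250.1625 g.

250 g/day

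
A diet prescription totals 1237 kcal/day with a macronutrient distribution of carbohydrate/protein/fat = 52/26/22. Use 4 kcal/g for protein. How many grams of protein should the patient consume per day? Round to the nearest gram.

Protein energy = 26% × 1237 = 321.62 kcal.
At 4 kcal/g: 321.62 ÷ 4 = 80.405 g.

80 g/day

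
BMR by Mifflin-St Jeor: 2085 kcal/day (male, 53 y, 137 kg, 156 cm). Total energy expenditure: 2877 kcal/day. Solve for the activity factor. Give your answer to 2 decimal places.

1.38

Activity factor = TEE ÷ BMR = 2877 ÷ 2085 = 1.38.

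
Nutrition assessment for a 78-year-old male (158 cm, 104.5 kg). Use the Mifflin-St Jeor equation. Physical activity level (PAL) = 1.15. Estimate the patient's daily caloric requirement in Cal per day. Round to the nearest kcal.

1895 Cal per day

Mifflin-St Jeor (male): BMR = 10(104.5) + 6.25(158) − 5(78) + 5 = 1045 + 987.5 − 390 + 5 = 1647.5 kcal/day.
TEE = BMR × activity factor = 1647.5 × 1.15 = 1894.625 kcal/day.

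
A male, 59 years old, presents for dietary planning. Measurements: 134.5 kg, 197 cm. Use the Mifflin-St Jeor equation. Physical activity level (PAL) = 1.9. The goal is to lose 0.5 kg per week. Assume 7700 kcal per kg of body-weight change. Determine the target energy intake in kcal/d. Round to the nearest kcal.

3794 kcal/d

Mifflin-St Jeor (male): BMR = 10(134.5) + 6.25(197) − 5(59) + 5 = 1345 + 1231.25 − 295 + 5 = 2286.25 kcal/day.
TEE = 2286.25 × 1.9 = 4343.875 kcal/day.
Required daily deficit = 0.5 × 7700 ÷ 7 = 550 kcal/day.
Target intake = 4343.875 − 550 = 3793.875 kcal/day.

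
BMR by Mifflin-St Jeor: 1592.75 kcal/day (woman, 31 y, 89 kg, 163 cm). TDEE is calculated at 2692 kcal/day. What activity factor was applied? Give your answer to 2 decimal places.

1.69

Activity factor = TEE ÷ BMR = 2692 ÷ 1592.75 = 1.69.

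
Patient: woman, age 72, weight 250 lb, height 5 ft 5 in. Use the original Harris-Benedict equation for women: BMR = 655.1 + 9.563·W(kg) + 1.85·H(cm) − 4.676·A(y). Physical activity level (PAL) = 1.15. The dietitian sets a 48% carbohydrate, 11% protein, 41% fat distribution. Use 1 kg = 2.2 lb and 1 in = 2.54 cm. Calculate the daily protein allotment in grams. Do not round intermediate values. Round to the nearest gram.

Convert to metric: weight = 250 ÷ 2.2 = 113.6364 kg; height = (5×12 + 5) × 2.54 = 65 × 2.54 = 165.1 cm.
Harris-Benedict: BMR = 655.1 + 9.563(113.6364) + 1.85(165.1) − 4.676(72) = 1710.5675 kcal/day.
TEE = 1710.5675 × 1.15 = 1967.1527 kcal/day.
Protein energy = 11% × 1967.1527 = 216.3868 kcal.
Protein = 216.3868 ÷ 4 kcal/g = 54.0967 g.

54 g/day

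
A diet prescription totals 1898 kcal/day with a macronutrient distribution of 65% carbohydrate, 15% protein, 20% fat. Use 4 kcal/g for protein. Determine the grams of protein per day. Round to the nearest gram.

Protein energy = 15% × 1898 = 284.7 kcal.
At 4 kcal/g: 284.7 ÷ 4 = 71.175 g.

71 g/day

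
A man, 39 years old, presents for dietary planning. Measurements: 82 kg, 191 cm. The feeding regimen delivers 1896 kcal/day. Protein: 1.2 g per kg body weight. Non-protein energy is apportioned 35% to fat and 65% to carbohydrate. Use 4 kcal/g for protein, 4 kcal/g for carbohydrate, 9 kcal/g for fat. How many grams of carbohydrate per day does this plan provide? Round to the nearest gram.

Protein = 1.2 × 82 = 98.4 g → 98.4 × 4 = 393.6 kcal.
Non-protein calories = 1896 − 393.6 = 1502.4 kcal.
Fat: 35% × 1502.4 = 525.84 kcal; carbohydrate: 976.56 kcal.
Carbohydrate: 976.56 kcal ÷ 4 kcal/g = 244.14 g.

244 g/day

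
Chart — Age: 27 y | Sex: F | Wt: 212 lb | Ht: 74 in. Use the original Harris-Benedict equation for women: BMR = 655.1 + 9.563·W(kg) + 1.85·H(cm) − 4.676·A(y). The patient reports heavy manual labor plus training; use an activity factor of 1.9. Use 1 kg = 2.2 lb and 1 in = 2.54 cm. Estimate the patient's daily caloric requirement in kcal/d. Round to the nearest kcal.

3416 kcal/d

Convert to metric: weight = 212 ÷ 2.2 = 96.3636 kg; height = 74 × 2.54 = 187.96 cm.
Harris-Benedict: BMR = 655.1 + 9.563(96.3636) + 1.85(187.96) − 4.676(27) = 1798.0995 kcal/day.
TEE = BMR × activity factor = 1798.0995 × 1.9 = 3416.389 kcal/day.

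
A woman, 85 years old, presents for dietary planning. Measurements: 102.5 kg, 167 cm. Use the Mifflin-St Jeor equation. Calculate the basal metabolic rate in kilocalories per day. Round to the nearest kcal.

1483 kilocalories per day

Mifflin-St Jeor (female): BMR = 10(102.5) + 6.25(167) − 5(85) − 161 = 1025 + 1043.75 − 425 − 161 = 1482.75 kcal/day.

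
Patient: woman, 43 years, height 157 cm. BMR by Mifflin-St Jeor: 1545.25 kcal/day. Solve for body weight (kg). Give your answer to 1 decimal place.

94.0 kg

1545.25 = 10·W + 6.25(157) − 5(43) − 161
10·W = 1545.25 − 605.25 = 940, so W = 94 kg.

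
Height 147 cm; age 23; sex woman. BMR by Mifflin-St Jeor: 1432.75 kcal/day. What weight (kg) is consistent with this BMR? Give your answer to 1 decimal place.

79.0 kg

1432.75 = 10·W + 6.25(147) − 5(23) − 161
10·W = 1432.75 − 642.75 = 790, so W = 79 kg.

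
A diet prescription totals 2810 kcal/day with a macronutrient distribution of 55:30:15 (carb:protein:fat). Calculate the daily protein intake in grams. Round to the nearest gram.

211 g/day

Protein energy = 30% × 2810 = 843 kcal.
At 4 kcal/g: 843 ÷ 4 = 210.75 g.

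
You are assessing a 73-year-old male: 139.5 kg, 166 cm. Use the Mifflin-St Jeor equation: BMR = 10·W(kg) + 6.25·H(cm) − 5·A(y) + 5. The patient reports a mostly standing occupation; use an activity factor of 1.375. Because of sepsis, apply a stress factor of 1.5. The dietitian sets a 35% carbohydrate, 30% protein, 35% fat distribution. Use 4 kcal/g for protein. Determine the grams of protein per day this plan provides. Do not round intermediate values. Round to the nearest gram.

Mifflin-St Jeor (male): BMR = 10(139.5) + 6.25(166) − 5(73) + 5 = 1395 + 1037.5 − 365 + 5 = 2072.5 kcal/day.
TEE = 2072.5 × 1.375 = 2849.6875 kcal/day.
With stress factor 1.5: 2849.6875 × 1.5 = 4274.5313 kcal/day.
Protein energy = 30% × 4274.5313 = 1282.3594 kcal.
Protein = 1282.3594 ÷ 4 kcal/g = 320.5898 g.

321 g/day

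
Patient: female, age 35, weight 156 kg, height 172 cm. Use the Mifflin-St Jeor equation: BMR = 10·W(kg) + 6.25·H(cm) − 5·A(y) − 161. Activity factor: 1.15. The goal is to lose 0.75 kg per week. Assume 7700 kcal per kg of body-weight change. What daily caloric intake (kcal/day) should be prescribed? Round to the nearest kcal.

1819 kcal/day

Mifflin-St Jeor (female): BMR = 10(156) + 6.25(172) − 5(35) − 161 = 1560 + 1075 − 175 − 161 = 2299 kcal/day.
TEE = 2299 × 1.15 = 2643.85 kcal/day.
Required daily deficit = 0.75 × 7700 ÷ 7 = 825 kcal/day.
Target intake = 2643.85 − 825 = 1818.85 kcal/day.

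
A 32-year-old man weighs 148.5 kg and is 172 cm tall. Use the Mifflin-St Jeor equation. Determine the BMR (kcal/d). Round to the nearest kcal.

2405 kcal/d

Mifflin-St Jeor (male): BMR = 10(148.5) + 6.25(172) − 5(32) + 5 = 1485 + 1075 − 160 + 5 = 2405 kcal/day.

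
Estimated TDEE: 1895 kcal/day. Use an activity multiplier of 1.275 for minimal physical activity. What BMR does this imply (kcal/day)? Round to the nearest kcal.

BMR = TEE ÷ activity factor = 1895 ÷ 1.275 = 1486.2745 kcal/day.

1486 kcal/day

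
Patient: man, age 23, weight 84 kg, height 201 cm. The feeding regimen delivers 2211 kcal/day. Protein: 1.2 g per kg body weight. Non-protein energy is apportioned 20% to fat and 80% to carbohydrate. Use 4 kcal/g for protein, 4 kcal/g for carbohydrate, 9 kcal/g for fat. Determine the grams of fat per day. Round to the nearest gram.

Protein = 1.2 × 84 = 100.8 g → 100.8 × 4 = 403.2 kcal.
Non-protein calories = 2211 − 403.2 = 1807.8 kcal.
Fat: 20% × 1807.8 = 361.56 kcal; carbohydrate: 1446.24 kcal.
Fat: 361.56 kcal ÷ 9 kcal/g = 40.1733 g.

40 g/day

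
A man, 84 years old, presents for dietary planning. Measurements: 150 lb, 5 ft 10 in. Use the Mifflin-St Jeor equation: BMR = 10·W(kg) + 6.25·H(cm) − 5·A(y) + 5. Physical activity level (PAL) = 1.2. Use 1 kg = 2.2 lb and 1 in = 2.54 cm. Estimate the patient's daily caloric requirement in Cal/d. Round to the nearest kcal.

1654 Cal/d

Convert to metric: weight = 150 ÷ 2.2 = 68.1818 kg; height = (5×12 + 10) × 2.54 = 70 × 2.54 = 177.8 cm.
Mifflin-St Jeor (male): BMR = 10(68.1818) + 6.25(177.8) − 5(84) + 5 = 681.8182 + 1111.25 − 420 + 5 = 1378.0682 kcal/day.
TEE = BMR × activity factor = 1378.0682 × 1.2 = 1653.6818 kcal/day.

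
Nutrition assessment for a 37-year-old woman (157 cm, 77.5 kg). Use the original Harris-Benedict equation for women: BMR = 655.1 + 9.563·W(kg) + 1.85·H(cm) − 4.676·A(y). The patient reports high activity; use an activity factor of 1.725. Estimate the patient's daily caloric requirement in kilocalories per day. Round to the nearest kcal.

Harris-Benedict: BMR = 655.1 + 9.563(77.5) + 1.85(157) − 4.676(37) = 1513.6705 kcal/day.
TEE = BMR × activity factor = 1513.6705 × 1.725 = 2611.0816 kcal/day.

2611 kilocalories per day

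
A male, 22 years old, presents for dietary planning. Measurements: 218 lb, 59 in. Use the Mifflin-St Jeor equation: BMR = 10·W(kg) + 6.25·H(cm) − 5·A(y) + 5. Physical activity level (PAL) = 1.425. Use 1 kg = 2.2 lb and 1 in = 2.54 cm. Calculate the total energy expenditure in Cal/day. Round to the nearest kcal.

2597 Cal/day

Convert to metric: weight = 218 ÷ 2.2 = 99.0909 kg; height = 59 × 2.54 = 149.86 cm.
Mifflin-St Jeor (male): BMR = 10(99.0909) + 6.25(149.86) − 5(22) + 5 = 990.9091 + 936.625 − 110 + 5 = 1822.5341 kcal/day.
TEE = BMR × activity factor = 1822.5341 × 1.425 = 2597.1111 kcal/day.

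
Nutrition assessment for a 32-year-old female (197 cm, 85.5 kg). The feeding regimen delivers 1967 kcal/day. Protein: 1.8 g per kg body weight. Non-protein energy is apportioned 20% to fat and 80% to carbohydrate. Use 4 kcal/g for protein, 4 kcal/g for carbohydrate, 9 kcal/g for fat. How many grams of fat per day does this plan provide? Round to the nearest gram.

Protein = 1.8 × 85.5 = 153.9 g → 153.9 × 4 = 615.6 kcal.
Non-protein calories = 1967 − 615.6 = 1351.4 kcal.
Fat: 20% × 1351.4 = 270.28 kcal; carbohydrate: 1081.12 kcal.
Fat: 270.28 kcal ÷ 9 kcal/g = 30.0311 g.

30 g/day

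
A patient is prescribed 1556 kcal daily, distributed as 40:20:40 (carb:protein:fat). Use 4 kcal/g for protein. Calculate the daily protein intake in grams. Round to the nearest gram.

78 g/day

Protein energy = 20% × 1556 = 311.2 kcal.
At 4 kcal/g: 311.2 ÷ 4 = 77.8 g.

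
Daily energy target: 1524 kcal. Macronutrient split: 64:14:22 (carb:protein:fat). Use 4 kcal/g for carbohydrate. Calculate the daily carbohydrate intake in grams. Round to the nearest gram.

Carbohydrate energy = 64% × 1524 = 975.36 kcal.
At 4 kcal/g: 975.36 ÷ 4 = 243.84 g.

244 g/day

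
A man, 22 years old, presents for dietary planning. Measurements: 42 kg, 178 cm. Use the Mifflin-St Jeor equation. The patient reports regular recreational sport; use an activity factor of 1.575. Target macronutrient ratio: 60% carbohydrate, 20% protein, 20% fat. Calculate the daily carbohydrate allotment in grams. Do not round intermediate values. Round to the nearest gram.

Mifflin-St Jeor (male): BMR = 10(42) + 6.25(178) − 5(22) + 5 = 420 + 1112.5 − 110 + 5 = 1427.5 kcal/day.
TEE = 1427.5 × 1.575 = 2248.3125 kcal/day.
Carbohydrate energy = 60% × 2248.3125 = 1348.9875 kcal.
Carbohydrate = 1348.9875 ÷ 4 kcal/g = 337.2469 g.

337 g/day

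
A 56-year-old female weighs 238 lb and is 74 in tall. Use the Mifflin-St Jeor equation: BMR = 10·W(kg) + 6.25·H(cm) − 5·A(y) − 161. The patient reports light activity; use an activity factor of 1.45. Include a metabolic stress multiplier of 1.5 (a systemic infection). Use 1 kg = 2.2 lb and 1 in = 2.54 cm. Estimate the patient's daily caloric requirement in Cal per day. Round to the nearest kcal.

Convert to metric: weight = 238 ÷ 2.2 = 108.1818 kg; height = 74 × 2.54 = 187.96 cm.
Mifflin-St Jeor (female): BMR = 10(108.1818) + 6.25(187.96) − 5(56) − 161 = 1081.8182 + 1174.75 − 280 − 161 = 1815.5682 kcal/day.
TEE = BMR × activity factor = 1815.5682 × 1.45 = 2632.5739 kcal/day.
Apply stress factor: 2632.5739 × 1.5 = 3948.8608 kcal/day.

3949 Cal per day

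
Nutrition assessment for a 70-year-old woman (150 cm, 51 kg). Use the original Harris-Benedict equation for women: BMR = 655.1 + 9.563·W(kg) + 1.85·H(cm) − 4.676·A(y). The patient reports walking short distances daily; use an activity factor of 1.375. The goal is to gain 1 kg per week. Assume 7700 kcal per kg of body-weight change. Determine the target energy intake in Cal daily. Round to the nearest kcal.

Harris-Benedict: BMR = 655.1 + 9.563(51) + 1.85(150) − 4.676(70) = 1092.993 kcal/day.
TEE = 1092.993 × 1.375 = 1502.8654 kcal/day.
Required daily surplus = 1 × 7700 ÷ 7 = 1100 kcal/day.
Target intake = 1502.8654 + 1100 = 2602.8654 kcal/day.

2603 Cal daily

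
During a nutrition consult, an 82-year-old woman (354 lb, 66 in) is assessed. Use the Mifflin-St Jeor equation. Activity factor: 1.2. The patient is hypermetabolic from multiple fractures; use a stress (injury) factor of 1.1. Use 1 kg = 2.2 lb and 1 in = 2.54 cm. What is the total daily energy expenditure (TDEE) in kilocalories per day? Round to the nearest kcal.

2753 kilocalories per day

Convert to metric: weight = 354 ÷ 2.2 = 160.9091 kg; height = 66 × 2.54 = 167.64 cm.
Mifflin-St Jeor (female): BMR = 10(160.9091) + 6.25(167.64) − 5(82) − 161 = 1609.0909 + 1047.75 − 410 − 161 = 2085.8409 kcal/day.
TEE = BMR × activity factor = 2085.8409 × 1.2 = 2503.0091 kcal/day.
Apply stress factor: 2503.0091 × 1.1 = 2753.31 kcal/day.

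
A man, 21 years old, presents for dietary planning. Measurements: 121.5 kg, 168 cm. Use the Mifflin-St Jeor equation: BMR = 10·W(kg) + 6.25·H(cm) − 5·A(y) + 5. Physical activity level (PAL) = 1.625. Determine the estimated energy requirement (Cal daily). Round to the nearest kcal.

3518 Cal daily

Mifflin-St Jeor (male): BMR = 10(121.5) + 6.25(168) − 5(21) + 5 = 1215 + 1050 − 105 + 5 = 2165 kcal/day.
TEE = BMR × activity factor = 2165 × 1.625 = 3518.125 kcal/day.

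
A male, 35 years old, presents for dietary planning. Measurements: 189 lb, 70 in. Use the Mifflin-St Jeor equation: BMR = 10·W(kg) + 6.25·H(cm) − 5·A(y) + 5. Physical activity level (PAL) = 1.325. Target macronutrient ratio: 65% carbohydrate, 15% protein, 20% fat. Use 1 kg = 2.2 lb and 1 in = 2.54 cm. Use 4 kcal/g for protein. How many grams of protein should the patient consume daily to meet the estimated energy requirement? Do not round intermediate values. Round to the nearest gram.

Convert to metric: weight = 189 ÷ 2.2 = 85.9091 kg; height = 70 × 2.54 = 177.8 cm.
Mifflin-St Jeor (male): BMR = 10(85.9091) + 6.25(177.8) − 5(35) + 5 = 859.0909 + 1111.25 − 175 + 5 = 1800.3409 kcal/day.
TEE = 1800.3409 × 1.325 = 2385.4517 kcal/day.
Protein energy = 15% × 2385.4517 = 357.8178 kcal.
Protein = 357.8178 ÷ 4 kcal/g = 89.4544 g.

89 g/day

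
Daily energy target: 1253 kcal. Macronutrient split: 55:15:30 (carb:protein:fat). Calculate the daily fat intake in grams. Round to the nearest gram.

42 g/day

Fat energy = 30% × 1253 = 375.9 kcal.
At 9 kcal/g: 375.9 ÷ 9 = 41.7667 g.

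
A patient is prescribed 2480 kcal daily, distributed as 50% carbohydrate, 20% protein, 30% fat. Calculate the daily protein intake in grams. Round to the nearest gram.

124 g/day

Protein energy = 20% × 2480 = 496 kcal.
At 4 kcal/g: 496 ÷ 4 = 124 g.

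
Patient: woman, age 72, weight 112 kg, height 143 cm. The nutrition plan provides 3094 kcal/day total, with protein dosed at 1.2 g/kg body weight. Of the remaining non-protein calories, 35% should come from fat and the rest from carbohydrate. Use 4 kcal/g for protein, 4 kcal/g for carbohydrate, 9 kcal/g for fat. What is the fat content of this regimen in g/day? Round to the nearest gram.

Protein = 1.2 × 112 = 134.4 g → 134.4 × 4 = 537.6 kcal.
Non-protein calories = 3094 − 537.6 = 2556.4 kcal.
Fat: 35% × 2556.4 = 894.74 kcal; carbohydrate: 1661.66 kcal.
Fat: 894.74 kcal ÷ 9 kcal/g = 99.4156 g.

99 g/day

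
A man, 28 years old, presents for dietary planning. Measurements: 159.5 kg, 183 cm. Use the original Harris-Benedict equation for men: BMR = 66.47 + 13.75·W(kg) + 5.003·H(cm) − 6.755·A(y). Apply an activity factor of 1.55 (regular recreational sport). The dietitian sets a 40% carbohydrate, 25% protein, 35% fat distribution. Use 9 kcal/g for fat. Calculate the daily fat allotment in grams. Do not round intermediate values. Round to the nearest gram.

180 g/day

Harris-Benedict: BMR = 66.47 + 13.75(159.5) + 5.003(183) − 6.755(28) = 2986.004 kcal/day.
TEE = 2986.004 × 1.55 = 4628.3062 kcal/day.
Fat energy = 35% × 4628.3062 = 1619.9072 kcal.
Fat = 1619.9072 ÷ 9 kcal/g = 179.9897 g.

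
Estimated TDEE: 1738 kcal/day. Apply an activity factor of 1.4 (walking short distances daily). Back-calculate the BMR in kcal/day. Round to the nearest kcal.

BMR = TEE ÷ activity factor = 1738 ÷ 1.4 = 1241.4286 kcal/day.

1241 kcal/day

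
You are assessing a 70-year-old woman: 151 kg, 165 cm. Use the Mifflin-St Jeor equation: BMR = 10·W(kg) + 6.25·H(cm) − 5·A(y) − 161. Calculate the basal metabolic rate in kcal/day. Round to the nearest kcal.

2030 kcal/day

Mifflin-St Jeor (female): BMR = 10(151) + 6.25(165) − 5(70) − 161 = 1510 + 1031.25 − 350 − 161 = 2030.25 kcal/day.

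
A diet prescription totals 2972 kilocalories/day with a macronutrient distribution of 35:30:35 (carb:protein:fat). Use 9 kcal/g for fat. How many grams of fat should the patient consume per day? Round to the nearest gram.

116 g/day

Fat energy = 35% × 2972 = 1040.2 kcal.
At 9 kcal/g: 1040.2 ÷ 9 = 115.5778 g.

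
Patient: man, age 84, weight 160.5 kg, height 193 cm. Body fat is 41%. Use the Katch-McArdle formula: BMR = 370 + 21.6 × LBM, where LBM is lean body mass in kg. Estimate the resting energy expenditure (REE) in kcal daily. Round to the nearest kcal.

LBM = 160.5 × (1 − 0.41) = 94.695 kg. Katch-McArdle: BMR = 370 + 21.6 × 94.695 = 2415.412 kcal/day.

2415 kcal daily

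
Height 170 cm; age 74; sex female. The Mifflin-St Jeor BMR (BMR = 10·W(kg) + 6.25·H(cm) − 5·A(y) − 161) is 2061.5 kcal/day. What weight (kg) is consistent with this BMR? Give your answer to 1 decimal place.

2061.5 = 10·W + 6.25(170) − 5(74) − 161
10·W = 2061.5 − 531.5 = 1530, so W = 153 kg.

153.0 kg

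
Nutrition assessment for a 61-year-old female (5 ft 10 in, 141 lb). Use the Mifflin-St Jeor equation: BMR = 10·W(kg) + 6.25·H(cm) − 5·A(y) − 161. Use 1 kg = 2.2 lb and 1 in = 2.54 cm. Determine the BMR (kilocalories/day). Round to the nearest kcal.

1286 kilocalories/day

Convert to metric: weight = 141 ÷ 2.2 = 64.0909 kg; height = (5×12 + 10) × 2.54 = 70 × 2.54 = 177.8 cm.
Mifflin-St Jeor (female): BMR = 10(64.0909) + 6.25(177.8) − 5(61) − 161 = 640.9091 + 1111.25 − 305 − 161 = 1286.1591 kcal/day.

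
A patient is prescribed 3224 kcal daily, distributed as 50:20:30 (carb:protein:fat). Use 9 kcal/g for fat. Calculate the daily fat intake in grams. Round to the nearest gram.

107 g/day

Fat energy = 30% × 3224 = 967.2 kcal.
At 9 kcal/g: 967.2 ÷ 9 = 107.4667 g.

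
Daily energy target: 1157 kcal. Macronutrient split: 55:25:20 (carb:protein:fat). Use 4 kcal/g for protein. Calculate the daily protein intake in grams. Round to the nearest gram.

Protein energy = 25% × 1157 = 289.25 kcal.
At 4 kcal/g: 289.25 ÷ 4 = 72.3125 g.

72 g/day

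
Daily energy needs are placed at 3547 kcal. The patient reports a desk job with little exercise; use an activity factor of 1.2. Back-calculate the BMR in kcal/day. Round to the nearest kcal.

2956 kcal/day

BMR = TEE ÷ activity factor = 3547 ÷ 1.2 = 2955.8333 kcal/day.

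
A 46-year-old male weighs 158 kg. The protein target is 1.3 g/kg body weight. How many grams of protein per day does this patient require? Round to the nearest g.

Protein = 1.3 g/kg × 158 kg = 205.4 g/day.

205 g/day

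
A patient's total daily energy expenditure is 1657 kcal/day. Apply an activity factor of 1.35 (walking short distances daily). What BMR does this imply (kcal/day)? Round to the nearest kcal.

1227 kcal/day

BMR = TEE ÷ activity factor = 1657 ÷ 1.35 = 1227.4074 kcal/day.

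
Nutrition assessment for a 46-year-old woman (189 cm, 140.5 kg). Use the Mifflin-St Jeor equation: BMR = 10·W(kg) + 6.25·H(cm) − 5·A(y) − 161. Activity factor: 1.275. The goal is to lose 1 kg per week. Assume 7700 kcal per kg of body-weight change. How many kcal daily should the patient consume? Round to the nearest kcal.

1699 kcal daily

Mifflin-St Jeor (female): BMR = 10(140.5) + 6.25(189) − 5(46) − 161 = 1405 + 1181.25 − 230 − 161 = 2195.25 kcal/day.
TEE = 2195.25 × 1.275 = 2798.9438 kcal/day.
Required daily deficit = 1 × 7700 ÷ 7 = 1100 kcal/day.
Target intake = 2798.9438 − 1100 = 1698.9438 kcal/day.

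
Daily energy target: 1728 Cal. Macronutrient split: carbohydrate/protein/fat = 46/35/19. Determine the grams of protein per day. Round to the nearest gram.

151 g/day

Protein energy = 35% × 1728 = 604.8 kcal.
At 4 kcal/g: 604.8 ÷ 4 = 151.2 g.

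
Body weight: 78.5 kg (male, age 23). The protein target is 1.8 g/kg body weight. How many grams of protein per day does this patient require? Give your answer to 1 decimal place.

141.3 g/day

Protein = 1.8 g/kg × 78.5 kg = 141.3 g/day.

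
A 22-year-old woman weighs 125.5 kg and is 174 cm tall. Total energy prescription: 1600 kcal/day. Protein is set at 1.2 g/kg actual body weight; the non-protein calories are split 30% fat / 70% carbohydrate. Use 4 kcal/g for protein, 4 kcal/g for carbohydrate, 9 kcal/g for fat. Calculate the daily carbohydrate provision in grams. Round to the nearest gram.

175 g/day

Protein = 1.2 × 125.5 = 150.6 g → 150.6 × 4 = 602.4 kcal.
Non-protein calories = 1600 − 602.4 = 997.6 kcal.
Fat: 30% × 997.6 = 299.28 kcal; carbohydrate: 698.32 kcal.
Carbohydrate: 698.32 kcal ÷ 4 kcal/g = 174.58 g.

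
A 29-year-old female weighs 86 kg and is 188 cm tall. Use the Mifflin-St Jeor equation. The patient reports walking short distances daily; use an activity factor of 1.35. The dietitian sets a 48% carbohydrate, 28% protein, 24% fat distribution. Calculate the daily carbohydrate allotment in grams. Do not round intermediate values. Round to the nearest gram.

280 g/day

Mifflin-St Jeor (female): BMR = 10(86) + 6.25(188) − 5(29) − 161 = 860 + 1175 − 145 − 161 = 1729 kcal/day.
TEE = 1729 × 1.35 = 2334.15 kcal/day.
Carbohydrate energy = 48% × 2334.15 = 1120.392 kcal.
Carbohydrate = 1120.392 ÷ 4 kcal/g = 280.098 g.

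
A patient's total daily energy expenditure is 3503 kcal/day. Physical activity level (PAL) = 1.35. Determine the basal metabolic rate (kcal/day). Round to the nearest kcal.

2595 kcal/day

BMR = TEE ÷ activity factor = 3503 ÷ 1.35 = 2594.8148 kcal/day.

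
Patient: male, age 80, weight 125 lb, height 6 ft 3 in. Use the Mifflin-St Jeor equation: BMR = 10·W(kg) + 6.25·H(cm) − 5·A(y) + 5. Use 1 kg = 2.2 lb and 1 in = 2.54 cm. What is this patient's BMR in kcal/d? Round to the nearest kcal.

Convert to metric: weight = 125 ÷ 2.2 = 56.8182 kg; height = (6×12 + 3) × 2.54 = 75 × 2.54 = 190.5 cm.
Mifflin-St Jeor (male): BMR = 10(56.8182) + 6.25(190.5) − 5(80) + 5 = 568.1818 + 1190.625 − 400 + 5 = 1363.8068 kcal/day.

1364 kcal/d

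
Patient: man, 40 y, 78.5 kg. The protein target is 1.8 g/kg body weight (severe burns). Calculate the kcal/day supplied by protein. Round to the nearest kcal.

Protein = 1.8 g/kg × 78.5 kg = 141.3 g/day.
Protein energy = 141.3 g × 4 kcal/g = 565.2 kcal/day.

565 kcal/day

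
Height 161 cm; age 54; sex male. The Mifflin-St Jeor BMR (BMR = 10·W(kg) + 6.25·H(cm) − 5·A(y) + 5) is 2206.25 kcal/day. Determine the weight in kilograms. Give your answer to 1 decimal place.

146.5 kg

2206.25 = 10·W + 6.25(161) − 5(54) + 5
10·W = 2206.25 − 741.25 = 1465, so W = 146.5 kg.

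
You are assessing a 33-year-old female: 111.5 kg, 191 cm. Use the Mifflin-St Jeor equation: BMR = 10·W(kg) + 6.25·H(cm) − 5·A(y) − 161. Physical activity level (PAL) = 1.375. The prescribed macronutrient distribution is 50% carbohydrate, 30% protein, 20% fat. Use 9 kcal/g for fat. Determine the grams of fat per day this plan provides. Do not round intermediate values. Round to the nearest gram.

61 g/day

Mifflin-St Jeor (female): BMR = 10(111.5) + 6.25(191) − 5(33) − 161 = 1115 + 1193.75 − 165 − 161 = 1982.75 kcal/day.
TEE = 1982.75 × 1.375 = 2726.2813 kcal/day.
Fat energy = 20% × 2726.2813 = 545.2563 kcal.
Fat = 545.2563 ÷ 9 kcal/g = 60.584 g.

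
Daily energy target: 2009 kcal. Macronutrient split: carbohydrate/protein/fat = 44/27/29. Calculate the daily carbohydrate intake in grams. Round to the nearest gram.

Carbohydrate energy = 44% × 2009 = 883.96 kcal.
At 4 kcal/g: 883.96 ÷ 4 = 220.99 g.

221 g/day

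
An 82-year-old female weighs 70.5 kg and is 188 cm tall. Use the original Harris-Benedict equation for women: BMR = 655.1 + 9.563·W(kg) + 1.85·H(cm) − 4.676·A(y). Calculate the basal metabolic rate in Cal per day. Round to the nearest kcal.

1294 Cal per day

Harris-Benedict: BMR = 655.1 + 9.563(70.5) + 1.85(188) − 4.676(82) = 1293.6595 kcal/day.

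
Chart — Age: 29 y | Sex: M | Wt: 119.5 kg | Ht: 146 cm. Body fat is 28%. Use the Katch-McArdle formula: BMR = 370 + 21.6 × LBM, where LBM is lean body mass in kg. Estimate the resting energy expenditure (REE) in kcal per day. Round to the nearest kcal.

2228 kcal per day

LBM = 119.5 × (1 − 0.28) = 86.04 kg. Katch-McArdle: BMR = 370 + 21.6 × 86.04 = 2228.464 kcal/day.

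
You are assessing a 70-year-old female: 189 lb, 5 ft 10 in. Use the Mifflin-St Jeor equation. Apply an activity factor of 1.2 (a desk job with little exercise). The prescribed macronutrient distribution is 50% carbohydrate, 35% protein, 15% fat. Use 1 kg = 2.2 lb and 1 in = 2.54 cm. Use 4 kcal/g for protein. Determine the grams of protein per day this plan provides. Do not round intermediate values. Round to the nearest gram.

153 g/day

Convert to metric: weight = 189 ÷ 2.2 = 85.9091 kg; height = (5×12 + 10) × 2.54 = 70 × 2.54 = 177.8 cm.
Mifflin-St Jeor (female): BMR = 10(85.9091) + 6.25(177.8) − 5(70) − 161 = 859.0909 + 1111.25 − 350 − 161 = 1459.3409 kcal/day.
TEE = 1459.3409 × 1.2 = 1751.2091 kcal/day.
Protein energy = 35% × 1751.2091 = 612.9232 kcal.
Protein = 612.9232 ÷ 4 kcal/g = 153.2308 g.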